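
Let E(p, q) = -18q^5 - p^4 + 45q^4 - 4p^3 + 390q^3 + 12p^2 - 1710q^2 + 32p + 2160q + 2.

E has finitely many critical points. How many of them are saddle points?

E separates as a function of p plus a function of q, so ∇E=0 decouples.
∂E/∂p = -4(p - 2)(p + 1)(p + 4) = 0 at p ∈ {-4, -1, 2}; ∂E/∂q = -90(q - 3)(q - 2)(q - 1)(q + 4) = 0 at q ∈ {-4, 1, 2, 3}.
The Hessian is diagonal: diag(E_pp, E_qq). Second derivatives: E_pp(-4)=-72, E_pp(-1)=36, E_pp(2)=-72; E_qq(-4)=18900, E_qq(1)=-900, E_qq(2)=540, E_qq(3)=-1260.
Saddle points occur where the two diagonal entries have opposite signs: (-4, -4), (-4, 2), (-1, 1), (-1, 3), (2, -4), (2, 2). Count: 6.

6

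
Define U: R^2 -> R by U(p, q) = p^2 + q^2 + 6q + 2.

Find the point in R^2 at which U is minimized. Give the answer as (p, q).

U(p,q) separates as A(p) + B(q) + 2, so its minimum is min A + min B + 2.
A'(p) = 2p vanishes at p ∈ {0}; B'(q) = 2q + 6 vanishes at q ∈ {-3}.
Local minima of A (where A''>0): A(0)=0. Local minima of B: B(-3)=-9.
So the global minimum of U is A(0) + B(-3) + 2 = 0 − 9 + 2 = -7, attained at (0, -3).

(0, -3)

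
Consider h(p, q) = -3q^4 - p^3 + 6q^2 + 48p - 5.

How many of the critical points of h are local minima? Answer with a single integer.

1

h separates as a function of p plus a function of q, so ∇h=0 decouples.
∂h/∂p = -3(p - 4)(p + 4) = 0 at p ∈ {-4, 4}; ∂h/∂q = -12q(q - 1)(q + 1) = 0 at q ∈ {-1, 0, 1}.
The Hessian is diagonal: diag(h_pp, h_qq). Second derivatives: h_pp(-4)=24, h_pp(4)=-24; h_qq(-1)=-24, h_qq(0)=12, h_qq(1)=-24.
Local minima occur where both diagonal entries positive: (-4, 0). Count: 1.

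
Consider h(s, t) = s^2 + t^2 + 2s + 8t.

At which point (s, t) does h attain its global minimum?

(-1, -4)

h(s,t) separates as P(s) + Q(t), so its minimum is min P + min Q.
P'(s) = 2s + 2 vanishes at s ∈ {-1}; Q'(t) = 2(t + 4) vanishes at t ∈ {-4}.
Local minima of P (where P''>0): P(-1)=-1. Local minima of Q: Q(-4)=-16.
So the global minimum of h is P(-1) + Q(-4) = -1 − 16 = -17, attained at (-1, -4).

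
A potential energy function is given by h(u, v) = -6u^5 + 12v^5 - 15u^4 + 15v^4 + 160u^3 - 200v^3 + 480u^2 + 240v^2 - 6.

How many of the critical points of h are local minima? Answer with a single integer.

h separates as a function of u plus a function of v, so ∇h=0 decouples.
∂h/∂u = -30u(u - 4)(u + 2)(u + 4) = 0 at u ∈ {-4, -2, 0, 4}; ∂h/∂v = 60v(v - 2)(v - 1)(v + 4) = 0 at v ∈ {-4, 0, 1, 2}.
The Hessian is diagonal: diag(h_uu, h_vv). Second derivatives: h_uu(-4)=1920, h_uu(-2)=-720, h_uu(0)=960, h_uu(4)=-5760; h_vv(-4)=-7200, h_vv(0)=480, h_vv(1)=-300, h_vv(2)=720.
Local minima occur where both diagonal entries positive: (-4, 0), (-4, 2), (0, 0), (0, 2). Count: 4.

4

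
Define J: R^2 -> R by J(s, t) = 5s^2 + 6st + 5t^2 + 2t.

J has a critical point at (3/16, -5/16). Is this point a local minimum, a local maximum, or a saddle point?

local minimum

The Hessian of J is constant: H = [[10, 6], [6, 10]].
det(H) = 10·10 − 6² = 64.
det(H) > 0 and tr(H) = 20 > 0, so H is positive definite and the point is a local minimum.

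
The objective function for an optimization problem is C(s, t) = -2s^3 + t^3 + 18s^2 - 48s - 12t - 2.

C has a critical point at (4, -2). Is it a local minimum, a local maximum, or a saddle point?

The mixed partial ∂²C/∂s∂t is 0, so the Hessian at any point is diag(C_ss, C_tt) = diag(12(-s + 3), 6t).
At (4, -2): H = diag(-12, -12).
Both eigenvalues are negative, so H is negative definite: a local maximum.

local maximum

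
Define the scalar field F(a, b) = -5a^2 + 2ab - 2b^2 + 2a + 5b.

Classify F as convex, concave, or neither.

F is quadratic, so its Hessian is the constant matrix H = [[-10, 2], [2, -4]].
det(H) = 36, tr(H) = -14.
det(H) > 0 and tr(H) < 0, so H is negative definite everywhere: concave.

concave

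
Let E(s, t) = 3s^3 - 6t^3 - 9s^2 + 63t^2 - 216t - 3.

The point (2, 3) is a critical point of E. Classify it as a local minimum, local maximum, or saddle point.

local minimum

The mixed partial ∂²E/∂s∂t is 0, so the Hessian at any point is diag(E_ss, E_tt) = diag(18(s - 1), 18(-2t + 7)).
At (2, 3): H = diag(18, 18).
Both eigenvalues are positive, so H is positive definite: a local minimum.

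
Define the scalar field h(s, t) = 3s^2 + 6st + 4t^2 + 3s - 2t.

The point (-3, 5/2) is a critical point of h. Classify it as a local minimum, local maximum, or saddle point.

local minimum

The Hessian of h is constant: H = [[6, 6], [6, 8]].
det(H) = 6·8 − 6² = 12.
det(H) > 0 and tr(H) = 14 > 0, so H is positive definite and the point is a local minimum.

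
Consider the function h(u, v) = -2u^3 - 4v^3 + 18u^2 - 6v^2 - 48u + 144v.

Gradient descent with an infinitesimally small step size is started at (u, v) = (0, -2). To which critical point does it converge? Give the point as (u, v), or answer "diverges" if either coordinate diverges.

h is separable, so gradient descent decouples: u follows -∂h/∂u, v follows -∂h/∂v.
∂h/∂u = -6(u - 4)(u - 2); at u=0 this is -48, so u increases.
∂h/∂v = -12(v - 3)(v + 4); at v=-2 this is 120, so v decreases.
u converges to its nearest critical value 2 (a local min of the u-part); v converges to -4. The iterate converges to (2, -4).

(2, -4)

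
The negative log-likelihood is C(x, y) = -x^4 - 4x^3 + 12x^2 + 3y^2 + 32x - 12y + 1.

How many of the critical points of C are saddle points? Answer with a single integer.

C separates as a function of x plus a function of y, so ∇C=0 decouples.
∂C/∂x = -4(x - 2)(x + 1)(x + 4) = 0 at x ∈ {-4, -1, 2}; ∂C/∂y = 6(y - 2) = 0 at y ∈ {2}.
The Hessian is diagonal: diag(C_xx, C_yy). Second derivatives: C_xx(-4)=-72, C_xx(-1)=36, C_xx(2)=-72; C_yy(2)=6.
Saddle points occur where the two diagonal entries have opposite signs: (-4, 2), (2, 2). Count: 2.

2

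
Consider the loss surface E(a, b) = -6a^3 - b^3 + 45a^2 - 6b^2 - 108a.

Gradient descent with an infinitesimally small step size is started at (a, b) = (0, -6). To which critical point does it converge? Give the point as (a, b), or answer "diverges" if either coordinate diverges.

(2, -4)

E is separable, so gradient descent decouples: a follows -∂E/∂a, b follows -∂E/∂b.
∂E/∂a = -18(a - 3)(a - 2); at a=0 this is -108, so a increases.
∂E/∂b = -3b(b + 4); at b=-6 this is -36, so b increases.
a converges to its nearest critical value 2 (a local min of the a-part); b converges to -4. The iterate converges to (2, -4).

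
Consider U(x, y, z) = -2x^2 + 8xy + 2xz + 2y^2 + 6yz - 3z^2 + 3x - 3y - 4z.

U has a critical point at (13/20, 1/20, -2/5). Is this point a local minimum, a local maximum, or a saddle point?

saddle point

The Hessian is constant: H = [[-4, 8, 2], [8, 4, 6], [2, 6, -6]].
Leading principal minors: Δ₁ = -4, Δ₂ = -80, Δ₃ = 800.
The minors fit neither the all-positive nor the alternating-sign pattern, so H is indefinite: a saddle point.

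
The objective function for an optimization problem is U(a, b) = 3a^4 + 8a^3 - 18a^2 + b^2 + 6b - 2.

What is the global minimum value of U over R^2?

-146

U(a,b) separates as P(a) + Q(b) − 2, so its minimum is min P + min Q − 2.
P'(a) = 12a(a - 1)(a + 3) vanishes at a ∈ {-3, 0, 1}; Q'(b) = 2b + 6 vanishes at b ∈ {-3}.
Local minima of P (where P''>0): P(-3)=-135, P(1)=-7. Local minima of Q: Q(-3)=-9.
So the global minimum of U is P(-3) + Q(-3) − 2 = -135 − 9 − 2 = -146, attained at (-3, -3).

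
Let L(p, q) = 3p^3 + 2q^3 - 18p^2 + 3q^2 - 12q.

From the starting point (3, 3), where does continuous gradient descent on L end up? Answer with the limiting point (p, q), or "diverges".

L is separable, so gradient descent decouples: p follows -∂L/∂p, q follows -∂L/∂q.
∂L/∂p = 9p(p - 4); at p=3 this is -27, so p increases.
∂L/∂q = 6(q - 1)(q + 2); at q=3 this is 60, so q decreases.
p converges to its nearest critical value 4 (a local min of the p-part); q converges to 1. The iterate converges to (4, 1).

(4, 1)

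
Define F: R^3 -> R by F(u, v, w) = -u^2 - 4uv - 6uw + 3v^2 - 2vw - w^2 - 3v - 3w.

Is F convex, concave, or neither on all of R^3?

F is quadratic, so its Hessian is the constant matrix H = [[-2, -4, -6], [-4, 6, -2], [-6, -2, -2]].
Leading principal minors: -2, -28, -248.
Neither pattern holds ⇒ H is indefinite ⇒ neither convex nor concave.

neither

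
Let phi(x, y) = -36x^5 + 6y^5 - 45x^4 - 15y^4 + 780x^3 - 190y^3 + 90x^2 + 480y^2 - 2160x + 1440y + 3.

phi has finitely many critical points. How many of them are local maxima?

4

phi separates as a function of x plus a function of y, so ∇phi=0 decouples.
∂phi/∂x = -180(x - 3)(x - 1)(x + 1)(x + 4) = 0 at x ∈ {-4, -1, 1, 3}; ∂phi/∂y = 30(y - 4)(y - 3)(y + 1)(y + 4) = 0 at y ∈ {-4, -1, 3, 4}.
The Hessian is diagonal: diag(phi_xx, phi_yy). Second derivatives: phi_xx(-4)=18900, phi_xx(-1)=-4320, phi_xx(1)=3600, phi_xx(3)=-10080; phi_yy(-4)=-5040, phi_yy(-1)=1800, phi_yy(3)=-840, phi_yy(4)=1200.
Local maxima occur where both diagonal entries negative: (-1, -4), (-1, 3), (3, -4), (3, 3). Count: 4.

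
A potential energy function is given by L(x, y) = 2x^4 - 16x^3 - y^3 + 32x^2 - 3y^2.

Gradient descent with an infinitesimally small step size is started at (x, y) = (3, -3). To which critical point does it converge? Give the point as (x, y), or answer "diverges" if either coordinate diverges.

L is separable, so gradient descent decouples: x follows -∂L/∂x, y follows -∂L/∂y.
∂L/∂x = 8x(x - 4)(x - 2); at x=3 this is -24, so x increases.
∂L/∂y = -3y(y + 2); at y=-3 this is -9, so y increases.
x converges to its nearest critical value 4 (a local min of the x-part); y converges to -2. The iterate converges to (4, -2).

(4, -2)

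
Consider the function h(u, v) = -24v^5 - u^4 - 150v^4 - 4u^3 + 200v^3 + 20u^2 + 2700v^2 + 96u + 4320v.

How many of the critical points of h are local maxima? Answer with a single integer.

4

h separates as a function of u plus a function of v, so ∇h=0 decouples.
∂h/∂u = -4(u - 3)(u + 2)(u + 4) = 0 at u ∈ {-4, -2, 3}; ∂h/∂v = -120(v - 3)(v + 1)(v + 3)(v + 4) = 0 at v ∈ {-4, -3, -1, 3}.
The Hessian is diagonal: diag(h_uu, h_vv). Second derivatives: h_uu(-4)=-56, h_uu(-2)=40, h_uu(3)=-140; h_vv(-4)=2520, h_vv(-3)=-1440, h_vv(-1)=2880, h_vv(3)=-20160.
Local maxima occur where both diagonal entries negative: (-4, -3), (-4, 3), (3, -3), (3, 3). Count: 4.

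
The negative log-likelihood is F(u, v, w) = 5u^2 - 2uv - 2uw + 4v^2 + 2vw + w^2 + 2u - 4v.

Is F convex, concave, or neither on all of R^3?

F is quadratic, so its Hessian is the constant matrix H = [[10, -2, -2], [-2, 8, 2], [-2, 2, 2]].
Leading principal minors: 10, 76, 96.
All positive ⇒ H ≻ 0 ⇒ convex.

convex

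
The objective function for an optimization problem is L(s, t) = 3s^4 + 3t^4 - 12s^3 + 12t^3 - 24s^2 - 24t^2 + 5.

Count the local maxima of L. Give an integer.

1

L separates as a function of s plus a function of t, so ∇L=0 decouples.
∂L/∂s = 12s(s - 4)(s + 1) = 0 at s ∈ {-1, 0, 4}; ∂L/∂t = 12t(t - 1)(t + 4) = 0 at t ∈ {-4, 0, 1}.
The Hessian is diagonal: diag(L_ss, L_tt). Second derivatives: L_ss(-1)=60, L_ss(0)=-48, L_ss(4)=240; L_tt(-4)=240, L_tt(0)=-48, L_tt(1)=60.
Local maxima occur where both diagonal entries negative: (0, 0). Count: 1.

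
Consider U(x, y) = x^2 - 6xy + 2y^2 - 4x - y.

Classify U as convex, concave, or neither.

U is quadratic, so its Hessian is the constant matrix H = [[2, -6], [-6, 4]].
det(H) = -28, tr(H) = 6.
det(H) < 0, so H is indefinite: neither convex nor concave.

neither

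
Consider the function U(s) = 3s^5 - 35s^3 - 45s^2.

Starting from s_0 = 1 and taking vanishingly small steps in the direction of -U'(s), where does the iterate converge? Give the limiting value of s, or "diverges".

U'(s) = 15s(s - 3)(s + 1)(s + 2), so U'(1) = -180.
Gradient descent moves in the -U' direction, i.e. s is increasing.
The nearest critical point in that direction is s = 3, where U'' = 900 > 0 (a local minimum). The iterate converges there.

3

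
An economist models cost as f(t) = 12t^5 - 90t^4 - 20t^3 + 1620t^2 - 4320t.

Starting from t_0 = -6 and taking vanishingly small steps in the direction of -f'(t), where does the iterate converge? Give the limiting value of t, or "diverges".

f'(t) = 60(t - 4)(t - 3)(t - 2)(t + 3), so f'(-6) = 129600.
Gradient descent moves in the -f' direction, i.e. t is decreasing.
There is no critical point below t=-6, and f' keeps the same sign, so the iterate runs off to −∞.

diverges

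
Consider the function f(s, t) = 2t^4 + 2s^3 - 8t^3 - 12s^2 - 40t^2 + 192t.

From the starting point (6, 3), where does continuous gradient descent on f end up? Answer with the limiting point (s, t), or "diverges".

(4, 4)

f is separable, so gradient descent decouples: s follows -∂f/∂s, t follows -∂f/∂t.
∂f/∂s = 6s(s - 4); at s=6 this is 72, so s decreases.
∂f/∂t = 8(t - 4)(t - 2)(t + 3); at t=3 this is -48, so t increases.
s converges to its nearest critical value 4 (a local min of the s-part); t converges to 4. The iterate converges to (4, 4).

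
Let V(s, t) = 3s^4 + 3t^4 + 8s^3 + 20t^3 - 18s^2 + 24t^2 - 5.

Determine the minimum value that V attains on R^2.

-268

V(s,t) separates as P(s) + Q(t) − 5, so its minimum is min P + min Q − 5.
P'(s) = 12s(s - 1)(s + 3) vanishes at s ∈ {-3, 0, 1}; Q'(t) = 12t(t + 1)(t + 4) vanishes at t ∈ {-4, -1, 0}.
Local minima of P (where P''>0): P(-3)=-135, P(1)=-7. Local minima of Q: Q(-4)=-128, Q(0)=0.
So the global minimum of V is P(-3) + Q(-4) − 5 = -135 − 128 − 5 = -268, attained at (-3, -4).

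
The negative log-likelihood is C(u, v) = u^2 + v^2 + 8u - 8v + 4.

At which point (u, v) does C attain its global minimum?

C(u,v) separates as P(u) + Q(v) + 4, so its minimum is min P + min Q + 4.
P'(u) = 2u + 8 vanishes at u ∈ {-4}; Q'(v) = 2v - 8 vanishes at v ∈ {4}.
Local minima of P (where P''>0): P(-4)=-16. Local minima of Q: Q(4)=-16.
So the global minimum of C is P(-4) + Q(4) + 4 = -16 − 16 + 4 = -28, attained at (-4, 4).

(-4, 4)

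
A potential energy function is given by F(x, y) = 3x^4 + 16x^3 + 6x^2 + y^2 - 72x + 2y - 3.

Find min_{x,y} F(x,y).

F(x,y) separates as P(x) + Q(y) − 3, so its minimum is min P + min Q − 3.
P'(x) = 12(x - 1)(x + 2)(x + 3) vanishes at x ∈ {-3, -2, 1}; Q'(y) = 2y + 2 vanishes at y ∈ {-1}.
Local minima of P (where P''>0): P(-3)=81, P(1)=-47. Local minima of Q: Q(-1)=-1.
So the global minimum of F is P(1) + Q(-1) − 3 = -47 − 1 − 3 = -51, attained at (1, -1).

-51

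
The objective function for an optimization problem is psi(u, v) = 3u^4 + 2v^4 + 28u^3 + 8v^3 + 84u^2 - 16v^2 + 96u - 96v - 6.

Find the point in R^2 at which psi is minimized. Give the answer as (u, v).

(-4, 2)

psi(u,v) separates as P(u) + Q(v) − 6, so its minimum is min P + min Q − 6.
P'(u) = 12(u + 1)(u + 2)(u + 4) vanishes at u ∈ {-4, -2, -1}; Q'(v) = 8(v - 2)(v + 2)(v + 3) vanishes at v ∈ {-3, -2, 2}.
Local minima of P (where P''>0): P(-4)=-64, P(-1)=-37. Local minima of Q: Q(-3)=90, Q(2)=-160.
So the global minimum of psi is P(-4) + Q(2) − 6 = -64 − 160 − 6 = -230, attained at (-4, 2).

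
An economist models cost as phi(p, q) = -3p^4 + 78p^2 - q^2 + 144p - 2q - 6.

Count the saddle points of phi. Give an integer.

1

phi separates as a function of p plus a function of q, so ∇phi=0 decouples.
∂phi/∂p = -12(p - 4)(p + 1)(p + 3) = 0 at p ∈ {-3, -1, 4}; ∂phi/∂q = -2(q + 1) = 0 at q ∈ {-1}.
The Hessian is diagonal: diag(phi_pp, phi_qq). Second derivatives: phi_pp(-3)=-168, phi_pp(-1)=120, phi_pp(4)=-420; phi_qq(-1)=-2.
Saddle points occur where the two diagonal entries have opposite signs: (-1, -1). Count: 1.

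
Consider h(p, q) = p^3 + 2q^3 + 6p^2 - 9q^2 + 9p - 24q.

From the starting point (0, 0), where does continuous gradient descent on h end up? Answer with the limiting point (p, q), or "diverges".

(-1, 4)

h is separable, so gradient descent decouples: p follows -∂h/∂p, q follows -∂h/∂q.
∂h/∂p = 3(p + 1)(p + 3); at p=0 this is 9, so p decreases.
∂h/∂q = 6(q - 4)(q + 1); at q=0 this is -24, so q increases.
p converges to its nearest critical value -1 (a local min of the p-part); q converges to 4. The iterate converges to (-1, 4).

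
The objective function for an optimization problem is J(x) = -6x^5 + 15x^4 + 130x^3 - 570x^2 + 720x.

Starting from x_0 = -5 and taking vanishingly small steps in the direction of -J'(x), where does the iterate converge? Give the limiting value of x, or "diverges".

-4

J'(x) = -30(x - 3)(x - 2)(x - 1)(x + 4), so J'(-5) = -10080.
Gradient descent moves in the -J' direction, i.e. x is increasing.
The nearest critical point in that direction is x = -4, where J'' = 6300 > 0 (a local minimum). The iterate converges there.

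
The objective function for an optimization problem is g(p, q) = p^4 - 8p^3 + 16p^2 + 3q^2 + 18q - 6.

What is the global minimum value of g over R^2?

-33

g(p,q) separates as A(p) + B(q) − 6, so its minimum is min A + min B − 6.
A'(p) = 4p(p - 4)(p - 2) vanishes at p ∈ {0, 2, 4}; B'(q) = 6q + 18 vanishes at q ∈ {-3}.
Local minima of A (where A''>0): A(0)=0, A(4)=0. Local minima of B: B(-3)=-27.
So the global minimum of g is A(0) + B(-3) − 6 = 0 − 27 − 6 = -33, attained at (0, -3).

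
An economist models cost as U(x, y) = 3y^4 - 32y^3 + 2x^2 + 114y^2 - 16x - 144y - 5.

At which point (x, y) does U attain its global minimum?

(4, 1)

U(x,y) separates as P(x) + Q(y) − 5, so its minimum is min P + min Q − 5.
P'(x) = 4x - 16 vanishes at x ∈ {4}; Q'(y) = 12(y - 4)(y - 3)(y - 1) vanishes at y ∈ {1, 3, 4}.
Local minima of P (where P''>0): P(4)=-32. Local minima of Q: Q(1)=-59, Q(4)=-32.
So the global minimum of U is P(4) + Q(1) − 5 = -32 − 59 − 5 = -96, attained at (4, 1).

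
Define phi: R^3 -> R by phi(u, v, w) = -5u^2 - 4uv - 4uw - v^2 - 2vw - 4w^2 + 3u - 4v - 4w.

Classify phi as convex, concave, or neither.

concave

phi is quadratic, so its Hessian is the constant matrix H = [[-10, -4, -4], [-4, -2, -2], [-4, -2, -8]].
Leading principal minors: -10, 4, -24.
Signs alternate −, +, − ⇒ H ≺ 0 ⇒ concave.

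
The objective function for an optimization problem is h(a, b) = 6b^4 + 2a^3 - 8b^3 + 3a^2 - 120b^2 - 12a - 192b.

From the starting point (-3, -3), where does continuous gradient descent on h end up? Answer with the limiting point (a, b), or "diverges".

h is separable, so gradient descent decouples: a follows -∂h/∂a, b follows -∂h/∂b.
∂h/∂a = 6(a - 1)(a + 2); at a=-3 this is 24, so a decreases.
∂h/∂b = 24(b - 4)(b + 1)(b + 2); at b=-3 this is -336, so b increases.
The a-coordinate has no critical point in that direction and runs off to infinity.

diverges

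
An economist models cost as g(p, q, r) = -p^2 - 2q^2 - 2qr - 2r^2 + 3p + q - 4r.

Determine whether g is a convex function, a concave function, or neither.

g is quadratic, so its Hessian is the constant matrix H = [[-2, 0, 0], [0, -4, -2], [0, -2, -4]].
Leading principal minors: -2, 8, -24.
Signs alternate −, +, − ⇒ H ≺ 0 ⇒ concave.

concave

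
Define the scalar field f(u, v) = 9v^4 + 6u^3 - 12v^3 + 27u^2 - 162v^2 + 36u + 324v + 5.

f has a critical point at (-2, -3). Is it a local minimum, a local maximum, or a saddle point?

The mixed partial ∂²f/∂u∂v is 0, so the Hessian at any point is diag(f_uu, f_vv) = diag(18(2u + 3), 36(3v^2 - 2v - 9)).
At (-2, -3): H = diag(-18, 864).
The eigenvalues have opposite signs, so H is indefinite: a saddle point.

saddle point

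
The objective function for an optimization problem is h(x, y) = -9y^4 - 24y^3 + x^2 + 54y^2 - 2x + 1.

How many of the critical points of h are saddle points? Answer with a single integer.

h separates as a function of x plus a function of y, so ∇h=0 decouples.
∂h/∂x = 2(x - 1) = 0 at x ∈ {1}; ∂h/∂y = -36y(y - 1)(y + 3) = 0 at y ∈ {-3, 0, 1}.
The Hessian is diagonal: diag(h_xx, h_yy). Second derivatives: h_xx(1)=2; h_yy(-3)=-432, h_yy(0)=108, h_yy(1)=-144.
Saddle points occur where the two diagonal entries have opposite signs: (1, -3), (1, 1). Count: 2.

2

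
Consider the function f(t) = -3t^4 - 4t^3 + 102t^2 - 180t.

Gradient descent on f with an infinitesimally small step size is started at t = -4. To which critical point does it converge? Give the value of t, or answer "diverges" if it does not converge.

1

f'(t) = -12(t - 3)(t - 1)(t + 5), so f'(-4) = -420.
Gradient descent moves in the -f' direction, i.e. t is increasing.
The nearest critical point in that direction is t = 1, where f'' = 144 > 0 (a local minimum). The iterate converges there.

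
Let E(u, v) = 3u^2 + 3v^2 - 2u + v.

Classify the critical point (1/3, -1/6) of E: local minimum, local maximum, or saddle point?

local minimum

The Hessian of E is constant: H = [[6, 0], [0, 6]].
det(H) = 6·6 − 0² = 36.
det(H) > 0 and tr(H) = 12 > 0, so H is positive definite and the point is a local minimum.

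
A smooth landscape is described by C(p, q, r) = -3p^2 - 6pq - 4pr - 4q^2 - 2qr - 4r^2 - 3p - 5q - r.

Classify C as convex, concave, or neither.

C is quadratic, so its Hessian is the constant matrix H = [[-6, -6, -4], [-6, -8, -2], [-4, -2, -8]].
Leading principal minors: -6, 12, -40.
Signs alternate −, +, − ⇒ H ≺ 0 ⇒ concave.

concave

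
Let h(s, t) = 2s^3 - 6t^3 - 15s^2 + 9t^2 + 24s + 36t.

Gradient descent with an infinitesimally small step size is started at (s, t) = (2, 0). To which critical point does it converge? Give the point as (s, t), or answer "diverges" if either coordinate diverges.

h is separable, so gradient descent decouples: s follows -∂h/∂s, t follows -∂h/∂t.
∂h/∂s = 6(s - 4)(s - 1); at s=2 this is -12, so s increases.
∂h/∂t = -18(t - 2)(t + 1); at t=0 this is 36, so t decreases.
s converges to its nearest critical value 4 (a local min of the s-part); t converges to -1. The iterate converges to (4, -1).

(4, -1)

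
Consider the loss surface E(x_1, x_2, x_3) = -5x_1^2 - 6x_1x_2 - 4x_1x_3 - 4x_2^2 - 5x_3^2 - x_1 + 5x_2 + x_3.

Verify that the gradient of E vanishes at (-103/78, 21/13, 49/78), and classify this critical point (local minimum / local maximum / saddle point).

∇E = (-10x_1 - 6x_2 - 4x_3 - 1, -6x_1 - 8x_2 + 5, -4x_1 - 10x_3 + 1); substituting (-103/78, 21/13, 49/78) gives ∇E = (0, 0, 0), so (-103/78, 21/13, 49/78) is indeed a critical point.
The Hessian is constant: H = [[-10, -6, -4], [-6, -8, 0], [-4, 0, -10]].
Leading principal minors: Δ₁ = -10, Δ₂ = 44, Δ₃ = -312.
The minors alternate sign starting negative (−, +, −), so H is negative definite: a local maximum.

local maximum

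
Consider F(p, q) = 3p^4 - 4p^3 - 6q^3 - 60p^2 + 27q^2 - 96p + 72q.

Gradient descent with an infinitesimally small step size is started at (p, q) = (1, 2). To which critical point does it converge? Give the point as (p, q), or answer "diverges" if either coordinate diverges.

(4, -1)

F is separable, so gradient descent decouples: p follows -∂F/∂p, q follows -∂F/∂q.
∂F/∂p = 12(p - 4)(p + 1)(p + 2); at p=1 this is -216, so p increases.
∂F/∂q = -18(q - 4)(q + 1); at q=2 this is 108, so q decreases.
p converges to its nearest critical value 4 (a local min of the p-part); q converges to -1. The iterate converges to (4, -1).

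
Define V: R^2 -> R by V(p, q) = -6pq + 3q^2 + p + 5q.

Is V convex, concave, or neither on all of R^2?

neither

V is quadratic, so its Hessian is the constant matrix H = [[0, -6], [-6, 6]].
det(H) = -36, tr(H) = 6.
det(H) < 0, so H is indefinite: neither convex nor concave.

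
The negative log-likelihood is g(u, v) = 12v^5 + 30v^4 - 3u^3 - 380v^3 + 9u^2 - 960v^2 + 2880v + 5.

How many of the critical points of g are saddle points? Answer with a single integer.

g separates as a function of u plus a function of v, so ∇g=0 decouples.
∂g/∂u = -9u(u - 2) = 0 at u ∈ {0, 2}; ∂g/∂v = 60(v - 4)(v - 1)(v + 3)(v + 4) = 0 at v ∈ {-4, -3, 1, 4}.
The Hessian is diagonal: diag(g_uu, g_vv). Second derivatives: g_uu(0)=18, g_uu(2)=-18; g_vv(-4)=-2400, g_vv(-3)=1680, g_vv(1)=-3600, g_vv(4)=10080.
Saddle points occur where the two diagonal entries have opposite signs: (0, -4), (0, 1), (2, -3), (2, 4). Count: 4.

4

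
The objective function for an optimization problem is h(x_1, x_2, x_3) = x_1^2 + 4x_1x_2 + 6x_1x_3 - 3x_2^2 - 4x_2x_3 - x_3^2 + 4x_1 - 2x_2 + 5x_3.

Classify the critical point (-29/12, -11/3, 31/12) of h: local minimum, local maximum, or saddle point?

saddle point

The Hessian is constant: H = [[2, 4, 6], [4, -6, -4], [6, -4, -2]].
Leading principal minors: Δ₁ = 2, Δ₂ = -28, Δ₃ = 48.
The minors fit neither the all-positive nor the alternating-sign pattern, so H is indefinite: a saddle point.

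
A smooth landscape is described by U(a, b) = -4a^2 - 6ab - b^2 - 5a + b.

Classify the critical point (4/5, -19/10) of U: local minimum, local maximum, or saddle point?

saddle point

The Hessian of U is constant: H = [[-8, -6], [-6, -2]].
det(H) = (-8)·(-2) − (-6)² = -20.
Since det(H) < 0, H is indefinite and the critical point is a saddle point.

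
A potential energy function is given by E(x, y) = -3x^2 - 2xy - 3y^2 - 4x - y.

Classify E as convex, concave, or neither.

E is quadratic, so its Hessian is the constant matrix H = [[-6, -2], [-2, -6]].
det(H) = 32, tr(H) = -12.
det(H) > 0 and tr(H) < 0, so H is negative definite everywhere: concave.

concave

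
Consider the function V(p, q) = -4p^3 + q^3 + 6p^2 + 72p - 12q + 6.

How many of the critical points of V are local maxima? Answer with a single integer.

1

V separates as a function of p plus a function of q, so ∇V=0 decouples.
∂V/∂p = -12(p - 3)(p + 2) = 0 at p ∈ {-2, 3}; ∂V/∂q = 3(q - 2)(q + 2) = 0 at q ∈ {-2, 2}.
The Hessian is diagonal: diag(V_pp, V_qq). Second derivatives: V_pp(-2)=60, V_pp(3)=-60; V_qq(-2)=-12, V_qq(2)=12.
Local maxima occur where both diagonal entries negative: (3, -2). Count: 1.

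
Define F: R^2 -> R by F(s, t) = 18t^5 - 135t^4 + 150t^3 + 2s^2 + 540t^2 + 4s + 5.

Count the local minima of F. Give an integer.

F separates as a function of s plus a function of t, so ∇F=0 decouples.
∂F/∂s = 4(s + 1) = 0 at s ∈ {-1}; ∂F/∂t = 90t(t - 4)(t - 3)(t + 1) = 0 at t ∈ {-1, 0, 3, 4}.
The Hessian is diagonal: diag(F_ss, F_tt). Second derivatives: F_ss(-1)=4; F_tt(-1)=-1800, F_tt(0)=1080, F_tt(3)=-1080, F_tt(4)=1800.
Local minima occur where both diagonal entries positive: (-1, 0), (-1, 4). Count: 2.

2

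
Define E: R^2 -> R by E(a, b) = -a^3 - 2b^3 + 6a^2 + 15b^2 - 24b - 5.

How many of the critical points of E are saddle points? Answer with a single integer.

E separates as a function of a plus a function of b, so ∇E=0 decouples.
∂E/∂a = -3a(a - 4) = 0 at a ∈ {0, 4}; ∂E/∂b = -6(b - 4)(b - 1) = 0 at b ∈ {1, 4}.
The Hessian is diagonal: diag(E_aa, E_bb). Second derivatives: E_aa(0)=12, E_aa(4)=-12; E_bb(1)=18, E_bb(4)=-18.
Saddle points occur where the two diagonal entries have opposite signs: (0, 4), (4, 1). Count: 2.

2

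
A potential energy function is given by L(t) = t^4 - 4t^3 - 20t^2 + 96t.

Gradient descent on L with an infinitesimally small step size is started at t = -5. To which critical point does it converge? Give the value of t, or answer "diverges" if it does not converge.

L'(t) = 4(t - 4)(t - 2)(t + 3), so L'(-5) = -504.
Gradient descent moves in the -L' direction, i.e. t is increasing.
The nearest critical point in that direction is t = -3, where L'' = 140 > 0 (a local minimum). The iterate converges there.

-3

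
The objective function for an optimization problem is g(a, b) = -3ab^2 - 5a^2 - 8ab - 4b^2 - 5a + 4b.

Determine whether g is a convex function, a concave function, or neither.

The term -3ab^2 is cubic, so the Hessian is not constant.
∂²g/∂b² = -6a - 8, which takes both signs as a varies (negative for sufficiently large a). A diagonal entry of the Hessian changing sign means the Hessian is neither positive- nor negative-semidefinite on all of R^2.

neither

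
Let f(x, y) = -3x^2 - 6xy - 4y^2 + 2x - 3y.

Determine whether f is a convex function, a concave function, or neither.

concave

f is quadratic, so its Hessian is the constant matrix H = [[-6, -6], [-6, -8]].
det(H) = 12, tr(H) = -14.
det(H) > 0 and tr(H) < 0, so H is negative definite everywhere: concave.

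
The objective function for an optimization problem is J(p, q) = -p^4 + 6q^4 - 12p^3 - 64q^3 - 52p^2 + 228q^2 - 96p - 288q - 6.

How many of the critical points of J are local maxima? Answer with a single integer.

J separates as a function of p plus a function of q, so ∇J=0 decouples.
∂J/∂p = -4(p + 2)(p + 3)(p + 4) = 0 at p ∈ {-4, -3, -2}; ∂J/∂q = 24(q - 4)(q - 3)(q - 1) = 0 at q ∈ {1, 3, 4}.
The Hessian is diagonal: diag(J_pp, J_qq). Second derivatives: J_pp(-4)=-8, J_pp(-3)=4, J_pp(-2)=-8; J_qq(1)=144, J_qq(3)=-48, J_qq(4)=72.
Local maxima occur where both diagonal entries negative: (-4, 3), (-2, 3). Count: 2.

2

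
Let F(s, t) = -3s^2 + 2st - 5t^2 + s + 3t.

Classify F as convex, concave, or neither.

concave

F is quadratic, so its Hessian is the constant matrix H = [[-6, 2], [2, -10]].
det(H) = 56, tr(H) = -16.
det(H) > 0 and tr(H) < 0, so H is negative definite everywhere: concave.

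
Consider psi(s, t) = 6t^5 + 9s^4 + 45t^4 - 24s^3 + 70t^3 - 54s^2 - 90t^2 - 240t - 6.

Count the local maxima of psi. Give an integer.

2

psi separates as a function of s plus a function of t, so ∇psi=0 decouples.
∂psi/∂s = 36s(s - 3)(s + 1) = 0 at s ∈ {-1, 0, 3}; ∂psi/∂t = 30(t - 1)(t + 1)(t + 2)(t + 4) = 0 at t ∈ {-4, -2, -1, 1}.
The Hessian is diagonal: diag(psi_ss, psi_tt). Second derivatives: psi_ss(-1)=144, psi_ss(0)=-108, psi_ss(3)=432; psi_tt(-4)=-900, psi_tt(-2)=180, psi_tt(-1)=-180, psi_tt(1)=900.
Local maxima occur where both diagonal entries negative: (0, -4), (0, -1). Count: 2.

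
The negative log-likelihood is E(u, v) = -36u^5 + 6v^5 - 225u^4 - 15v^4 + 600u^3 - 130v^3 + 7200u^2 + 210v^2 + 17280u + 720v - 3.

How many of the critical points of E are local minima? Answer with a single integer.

E separates as a function of u plus a function of v, so ∇E=0 decouples.
∂E/∂u = -180(u - 4)(u + 2)(u + 3)(u + 4) = 0 at u ∈ {-4, -3, -2, 4}; ∂E/∂v = 30(v - 4)(v - 2)(v + 1)(v + 3) = 0 at v ∈ {-3, -1, 2, 4}.
The Hessian is diagonal: diag(E_uu, E_vv). Second derivatives: E_uu(-4)=2880, E_uu(-3)=-1260, E_uu(-2)=2160, E_uu(4)=-60480; E_vv(-3)=-2100, E_vv(-1)=900, E_vv(2)=-900, E_vv(4)=2100.
Local minima occur where both diagonal entries positive: (-4, -1), (-4, 4), (-2, -1), (-2, 4). Count: 4.

4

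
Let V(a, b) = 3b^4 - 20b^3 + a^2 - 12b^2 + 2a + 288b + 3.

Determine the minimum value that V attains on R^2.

-414

V(a,b) separates as P(a) + Q(b) + 3, so its minimum is min P + min Q + 3.
P'(a) = 2a + 2 vanishes at a ∈ {-1}; Q'(b) = 12(b - 4)(b - 3)(b + 2) vanishes at b ∈ {-2, 3, 4}.
Local minima of P (where P''>0): P(-1)=-1. Local minima of Q: Q(-2)=-416, Q(4)=448.
So the global minimum of V is P(-1) + Q(-2) + 3 = -1 − 416 + 3 = -414, attained at (-1, -2).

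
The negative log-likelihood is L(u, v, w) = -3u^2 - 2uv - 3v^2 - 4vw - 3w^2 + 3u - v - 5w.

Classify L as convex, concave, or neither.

concave

L is quadratic, so its Hessian is the constant matrix H = [[-6, -2, 0], [-2, -6, -4], [0, -4, -6]].
Leading principal minors: -6, 32, -96.
Signs alternate −, +, − ⇒ H ≺ 0 ⇒ concave.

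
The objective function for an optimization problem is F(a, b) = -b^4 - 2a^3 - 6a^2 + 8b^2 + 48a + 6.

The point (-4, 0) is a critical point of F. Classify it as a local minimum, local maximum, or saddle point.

local minimum

The mixed partial ∂²F/∂a∂b is 0, so the Hessian at any point is diag(F_aa, F_bb) = diag(-12(a + 1), 4(-3b^2 + 4)).
At (-4, 0): H = diag(36, 16).
Both eigenvalues are positive, so H is positive definite: a local minimum.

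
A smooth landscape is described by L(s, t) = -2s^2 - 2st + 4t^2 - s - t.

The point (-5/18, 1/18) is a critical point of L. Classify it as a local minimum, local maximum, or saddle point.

The Hessian of L is constant: H = [[-4, -2], [-2, 8]].
det(H) = (-4)·8 − (-2)² = -36.
Since det(H) < 0, H is indefinite and the critical point is a saddle point.

saddle point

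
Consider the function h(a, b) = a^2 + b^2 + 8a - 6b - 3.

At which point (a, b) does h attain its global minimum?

(-4, 3)

h(a,b) separates as P(a) + Q(b) − 3, so its minimum is min P + min Q − 3.
P'(a) = 2a + 8 vanishes at a ∈ {-4}; Q'(b) = 2b - 6 vanishes at b ∈ {3}.
Local minima of P (where P''>0): P(-4)=-16. Local minima of Q: Q(3)=-9.
So the global minimum of h is P(-4) + Q(3) − 3 = -16 − 9 − 3 = -28, attained at (-4, 3).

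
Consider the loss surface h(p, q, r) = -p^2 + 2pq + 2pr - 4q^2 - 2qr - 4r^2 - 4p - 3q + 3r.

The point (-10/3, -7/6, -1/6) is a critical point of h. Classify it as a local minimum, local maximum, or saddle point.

local maximum

The Hessian is constant: H = [[-2, 2, 2], [2, -8, -2], [2, -2, -8]].
Leading principal minors: Δ₁ = -2, Δ₂ = 12, Δ₃ = -72.
The minors alternate sign starting negative (−, +, −), so H is negative definite: a local maximum.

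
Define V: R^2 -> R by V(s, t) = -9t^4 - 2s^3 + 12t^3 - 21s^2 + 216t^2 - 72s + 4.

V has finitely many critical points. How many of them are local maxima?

V separates as a function of s plus a function of t, so ∇V=0 decouples.
∂V/∂s = -6(s + 3)(s + 4) = 0 at s ∈ {-4, -3}; ∂V/∂t = -36t(t - 4)(t + 3) = 0 at t ∈ {-3, 0, 4}.
The Hessian is diagonal: diag(V_ss, V_tt). Second derivatives: V_ss(-4)=6, V_ss(-3)=-6; V_tt(-3)=-756, V_tt(0)=432, V_tt(4)=-1008.
Local maxima occur where both diagonal entries negative: (-3, -3), (-3, 4). Count: 2.

2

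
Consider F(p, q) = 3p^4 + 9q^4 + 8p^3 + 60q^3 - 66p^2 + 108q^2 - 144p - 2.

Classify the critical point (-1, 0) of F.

The mixed partial ∂²F/∂p∂q is 0, so the Hessian at any point is diag(F_pp, F_qq) = diag(12(3p^2 + 4p - 11), 36(3q^2 + 10q + 6)).
At (-1, 0): H = diag(-144, 216).
The eigenvalues have opposite signs, so H is indefinite: a saddle point.

saddle point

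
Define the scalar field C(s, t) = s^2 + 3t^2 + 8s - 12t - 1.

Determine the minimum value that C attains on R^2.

C(s,t) separates as P(s) + Q(t) − 1, so its minimum is min P + min Q − 1.
P'(s) = 2s + 8 vanishes at s ∈ {-4}; Q'(t) = 6(t - 2) vanishes at t ∈ {2}.
Local minima of P (where P''>0): P(-4)=-16. Local minima of Q: Q(2)=-12.
So the global minimum of C is P(-4) + Q(2) − 1 = -16 − 12 − 1 = -29, attained at (-4, 2).

-29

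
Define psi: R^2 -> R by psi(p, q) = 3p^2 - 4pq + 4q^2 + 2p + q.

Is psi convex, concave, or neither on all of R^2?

convex

psi is quadratic, so its Hessian is the constant matrix H = [[6, -4], [-4, 8]].
det(H) = 32, tr(H) = 14.
det(H) > 0 and tr(H) > 0, so H is positive definite everywhere: convex.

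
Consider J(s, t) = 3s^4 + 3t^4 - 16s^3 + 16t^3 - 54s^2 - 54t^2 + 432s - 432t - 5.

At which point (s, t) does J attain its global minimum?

J(s,t) separates as P(s) + Q(t) − 5, so its minimum is min P + min Q − 5.
P'(s) = 12(s - 4)(s - 3)(s + 3) vanishes at s ∈ {-3, 3, 4}; Q'(t) = 12(t - 3)(t + 3)(t + 4) vanishes at t ∈ {-4, -3, 3}.
Local minima of P (where P''>0): P(-3)=-1107, P(4)=608. Local minima of Q: Q(-4)=608, Q(3)=-1107.
So the global minimum of J is P(-3) + Q(3) − 5 = -1107 − 1107 − 5 = -2219, attained at (-3, 3).

(-3, 3)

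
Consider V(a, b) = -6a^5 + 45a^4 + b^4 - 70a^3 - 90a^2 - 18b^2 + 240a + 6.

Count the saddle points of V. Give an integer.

6

V separates as a function of a plus a function of b, so ∇V=0 decouples.
∂V/∂a = -30(a - 4)(a - 2)(a - 1)(a + 1) = 0 at a ∈ {-1, 1, 2, 4}; ∂V/∂b = 4b(b - 3)(b + 3) = 0 at b ∈ {-3, 0, 3}.
The Hessian is diagonal: diag(V_aa, V_bb). Second derivatives: V_aa(-1)=900, V_aa(1)=-180, V_aa(2)=180, V_aa(4)=-900; V_bb(-3)=72, V_bb(0)=-36, V_bb(3)=72.
Saddle points occur where the two diagonal entries have opposite signs: (-1, 0), (1, -3), (1, 3), (2, 0), (4, -3), (4, 3). Count: 6.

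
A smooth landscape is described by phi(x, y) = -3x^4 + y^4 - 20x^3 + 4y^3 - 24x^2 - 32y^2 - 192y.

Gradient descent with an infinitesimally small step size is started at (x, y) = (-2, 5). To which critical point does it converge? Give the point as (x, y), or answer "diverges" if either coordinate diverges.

phi is separable, so gradient descent decouples: x follows -∂phi/∂x, y follows -∂phi/∂y.
∂phi/∂x = -12x(x + 1)(x + 4); at x=-2 this is -48, so x increases.
∂phi/∂y = 4(y - 4)(y + 3)(y + 4); at y=5 this is 288, so y decreases.
x converges to its nearest critical value -1 (a local min of the x-part); y converges to 4. The iterate converges to (-1, 4).

(-1, 4)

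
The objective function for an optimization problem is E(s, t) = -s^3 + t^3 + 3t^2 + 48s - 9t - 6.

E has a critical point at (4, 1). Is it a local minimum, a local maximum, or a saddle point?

The mixed partial ∂²E/∂s∂t is 0, so the Hessian at any point is diag(E_ss, E_tt) = diag(-6s, 6(t + 1)).
At (4, 1): H = diag(-24, 12).
The eigenvalues have opposite signs, so H is indefinite: a saddle point.

saddle point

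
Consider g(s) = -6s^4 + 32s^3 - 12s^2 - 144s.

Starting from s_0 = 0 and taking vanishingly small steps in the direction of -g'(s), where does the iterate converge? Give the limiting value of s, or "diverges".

g'(s) = -24(s - 3)(s - 2)(s + 1), so g'(0) = -144.
Gradient descent moves in the -g' direction, i.e. s is increasing.
The nearest critical point in that direction is s = 2, where g'' = 72 > 0 (a local minimum). The iterate converges there.

2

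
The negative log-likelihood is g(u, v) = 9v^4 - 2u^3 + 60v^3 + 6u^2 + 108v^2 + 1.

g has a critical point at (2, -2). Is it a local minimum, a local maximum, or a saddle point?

The mixed partial ∂²g/∂u∂v is 0, so the Hessian at any point is diag(g_uu, g_vv) = diag(12(-u + 1), 36(3v^2 + 10v + 6)).
At (2, -2): H = diag(-12, -72).
Both eigenvalues are negative, so H is negative definite: a local maximum.

local maximum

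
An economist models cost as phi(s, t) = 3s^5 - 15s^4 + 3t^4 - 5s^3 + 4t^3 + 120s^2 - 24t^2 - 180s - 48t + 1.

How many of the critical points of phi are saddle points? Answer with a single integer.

6

phi separates as a function of s plus a function of t, so ∇phi=0 decouples.
∂phi/∂s = 15(s - 3)(s - 2)(s - 1)(s + 2) = 0 at s ∈ {-2, 1, 2, 3}; ∂phi/∂t = 12(t - 2)(t + 1)(t + 2) = 0 at t ∈ {-2, -1, 2}.
The Hessian is diagonal: diag(phi_ss, phi_tt). Second derivatives: phi_ss(-2)=-900, phi_ss(1)=90, phi_ss(2)=-60, phi_ss(3)=150; phi_tt(-2)=48, phi_tt(-1)=-36, phi_tt(2)=144.
Saddle points occur where the two diagonal entries have opposite signs: (-2, -2), (-2, 2), (1, -1), (2, -2), (2, 2), (3, -1). Count: 6.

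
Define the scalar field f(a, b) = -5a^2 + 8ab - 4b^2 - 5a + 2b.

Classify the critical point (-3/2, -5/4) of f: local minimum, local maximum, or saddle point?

local maximum

The Hessian of f is constant: H = [[-10, 8], [8, -8]].
det(H) = (-10)·(-8) − 8² = 16.
det(H) > 0 and tr(H) = -18 < 0, so H is negative definite and the point is a local maximum.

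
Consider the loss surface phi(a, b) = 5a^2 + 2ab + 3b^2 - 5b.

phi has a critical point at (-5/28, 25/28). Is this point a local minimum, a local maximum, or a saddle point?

local minimum

The Hessian of phi is constant: H = [[10, 2], [2, 6]].
det(H) = 10·6 − 2² = 56.
det(H) > 0 and tr(H) = 16 > 0, so H is positive definite and the point is a local minimum.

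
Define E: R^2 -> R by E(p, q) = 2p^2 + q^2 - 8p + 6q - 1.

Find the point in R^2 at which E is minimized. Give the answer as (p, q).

E(p,q) separates as A(p) + B(q) − 1, so its minimum is min A + min B − 1.
A'(p) = 4p - 8 vanishes at p ∈ {2}; B'(q) = 2q + 6 vanishes at q ∈ {-3}.
Local minima of A (where A''>0): A(2)=-8. Local minima of B: B(-3)=-9.
So the global minimum of E is A(2) + B(-3) − 1 = -8 − 9 − 1 = -18, attained at (2, -3).

(2, -3)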